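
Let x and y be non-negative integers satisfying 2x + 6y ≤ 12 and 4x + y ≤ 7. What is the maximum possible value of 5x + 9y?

18

(x,y)=(0,2) is feasible, giving 18.
(x,y)=(1,1) is feasible, giving 14.
Maximum is 18 at (x,y)=(0,2).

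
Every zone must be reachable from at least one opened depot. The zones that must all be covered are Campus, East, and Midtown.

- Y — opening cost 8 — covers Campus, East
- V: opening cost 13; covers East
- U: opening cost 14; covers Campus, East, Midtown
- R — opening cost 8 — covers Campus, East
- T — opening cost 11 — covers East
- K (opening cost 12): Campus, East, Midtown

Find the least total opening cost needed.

12

The greedy cost-per-new-zone heuristic would pick Y and K for 20, but a cheaper cover exists.
K alone covers Campus, East, Midtown — every zone.
Total opening cost: 12.
No cover costs less than 12.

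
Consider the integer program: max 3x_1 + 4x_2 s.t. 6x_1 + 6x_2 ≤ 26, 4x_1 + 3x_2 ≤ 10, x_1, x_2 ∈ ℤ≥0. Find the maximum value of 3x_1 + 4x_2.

(x_1,x_2)=(0,3) is feasible, giving 12.
(x_1,x_2)=(1,2) is feasible, giving 11.
(x_1,x_2)=(0,2) is feasible, giving 8.
Maximum is 12 at (x_1,x_2)=(0,3).

12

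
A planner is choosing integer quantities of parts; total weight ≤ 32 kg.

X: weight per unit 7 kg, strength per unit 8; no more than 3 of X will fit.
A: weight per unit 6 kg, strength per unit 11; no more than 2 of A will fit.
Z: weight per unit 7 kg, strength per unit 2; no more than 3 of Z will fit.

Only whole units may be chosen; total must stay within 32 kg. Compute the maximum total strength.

2×X and 2×A: weight 26 ≤ 32, strength 2·8 + 2·11 = 38.
3×X and 1×A: weight 27 ≤ 32, strength 3·8 + 1·11 = 35.
Best is 38.

38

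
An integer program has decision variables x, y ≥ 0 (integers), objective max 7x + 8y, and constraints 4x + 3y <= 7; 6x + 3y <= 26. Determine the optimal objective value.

16

(x,y)=(0,2) is feasible, giving 16.
(x,y)=(1,1) is feasible, giving 15.
(x,y)=(0,1) is feasible, giving 8.
No feasible integer point exceeds 16.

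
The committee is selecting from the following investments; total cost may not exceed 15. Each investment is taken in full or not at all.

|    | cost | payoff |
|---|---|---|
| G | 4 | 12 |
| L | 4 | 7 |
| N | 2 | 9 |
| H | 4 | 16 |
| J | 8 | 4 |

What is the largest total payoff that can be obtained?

Take G, L, N, and H: cost 4 + 4 + 2 + 4 = 14 ≤ 15, payoff 12 + 7 + 9 + 16 = 44.
No other feasible combination does better.

44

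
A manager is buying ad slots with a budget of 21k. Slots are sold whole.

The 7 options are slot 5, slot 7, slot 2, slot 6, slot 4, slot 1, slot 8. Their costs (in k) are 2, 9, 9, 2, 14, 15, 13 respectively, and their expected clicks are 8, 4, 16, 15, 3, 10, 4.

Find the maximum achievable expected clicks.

Treat it as a binary knapsack problem.
slot 5 + slot 6 + slot 1: cost 2 + 2 + 15 = 19 ≤ 21, expected clicks 8 + 15 + 10 = 33.
slot 7 + slot 2 + slot 6: cost 9 + 9 + 2 = 20 ≤ 21, expected clicks 4 + 16 + 15 = 35.
slot 5 + slot 2 + slot 6: cost 2 + 9 + 2 = 13 ≤ 21, expected clicks 8 + 16 + 15 = 39.
Best is slot 5, slot 2, and slot 6 with total expected clicks 39.

39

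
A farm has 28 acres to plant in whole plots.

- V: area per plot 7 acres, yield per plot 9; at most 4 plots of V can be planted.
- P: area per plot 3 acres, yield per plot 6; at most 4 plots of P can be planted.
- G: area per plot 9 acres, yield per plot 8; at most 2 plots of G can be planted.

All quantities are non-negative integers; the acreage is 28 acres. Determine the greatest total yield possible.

This is a bounded integer knapsack.
1×V, 4×P, and 1×G: area 28 ≤ 28, yield 1·9 + 4·6 + 1·8 = 41.
2×V and 4×P: area 26 ≤ 28, yield 2·9 + 4·6 = 42.
Best is 42.

42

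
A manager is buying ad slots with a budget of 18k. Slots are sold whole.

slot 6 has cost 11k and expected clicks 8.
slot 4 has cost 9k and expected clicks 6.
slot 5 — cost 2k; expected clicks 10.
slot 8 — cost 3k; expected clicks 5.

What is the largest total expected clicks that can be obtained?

This is a 0-1 knapsack instance.
Take slot 6, slot 5, and slot 8: cost 11 + 2 + 3 = 16 ≤ 18, expected clicks 8 + 10 + 5 = 23.
No other feasible combination does better.

23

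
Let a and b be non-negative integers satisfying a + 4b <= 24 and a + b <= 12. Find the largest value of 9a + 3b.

(a,b)=(12,0) is feasible, giving 108.
(a,b)=(11,1) is feasible, giving 102.
(a,b)=(11,0) is feasible, giving 99.
The best lattice point is (12,0), giving 108.

108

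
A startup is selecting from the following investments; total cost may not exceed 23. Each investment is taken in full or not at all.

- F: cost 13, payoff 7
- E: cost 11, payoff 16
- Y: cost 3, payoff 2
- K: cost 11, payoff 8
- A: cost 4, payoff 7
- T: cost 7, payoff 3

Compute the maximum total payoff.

Allowing fractional choices, the relaxed optimum would be about 28.8, but investments are indivisible.
E + A + T: cost 11 + 4 + 7 = 22 ≤ 23, payoff 16 + 7 + 3 = 26.
E + Y + A: cost 11 + 3 + 4 = 18 ≤ 23, payoff 16 + 2 + 7 = 25.
Best is E, A, and T with total payoff 26.

26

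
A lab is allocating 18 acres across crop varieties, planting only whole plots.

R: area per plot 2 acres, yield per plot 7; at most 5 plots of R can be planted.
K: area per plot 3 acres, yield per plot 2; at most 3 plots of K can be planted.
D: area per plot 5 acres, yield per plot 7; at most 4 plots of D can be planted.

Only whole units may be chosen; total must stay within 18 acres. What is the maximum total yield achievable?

44

R has the best ratio (7/2); taking only R gives at most 5×7 = 35 (stopped by the supply cap of 5).
Mixing does better — 5×R, 1×K, and 1×D: area 18 ≤ 18, yield 5·7 + 1·2 + 1·7 = 44.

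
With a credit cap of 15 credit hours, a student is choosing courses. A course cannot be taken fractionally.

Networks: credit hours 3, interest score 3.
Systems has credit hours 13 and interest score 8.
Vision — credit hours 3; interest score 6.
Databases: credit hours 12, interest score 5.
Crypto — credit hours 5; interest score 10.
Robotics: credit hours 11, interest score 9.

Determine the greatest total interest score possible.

Allowing fractional choices, the relaxed optimum would be about 22.3, but courses are indivisible.
Networks + Vision + Crypto: credit hours 3 + 3 + 5 = 11 ≤ 15, interest score 3 + 6 + 10 = 19.
Vision + Crypto: credit hours 3 + 5 = 8 ≤ 15, interest score 6 + 10 = 16.
Best is Networks, Vision, and Crypto with total interest score 19.

19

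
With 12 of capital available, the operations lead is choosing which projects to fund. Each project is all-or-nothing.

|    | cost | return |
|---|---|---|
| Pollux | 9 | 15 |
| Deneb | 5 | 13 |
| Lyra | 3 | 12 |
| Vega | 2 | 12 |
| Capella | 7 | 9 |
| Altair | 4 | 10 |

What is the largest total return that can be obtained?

37

Allowing fractional choices, the relaxed optimum would be about 42.0, but projects are indivisible.
Deneb + Lyra + Altair: cost 5 + 3 + 4 = 12 ≤ 12, return 13 + 12 + 10 = 35.
Deneb + Vega + Altair: cost 5 + 2 + 4 = 11 ≤ 12, return 13 + 12 + 10 = 35.
Deneb + Lyra + Vega: cost 5 + 3 + 2 = 10 ≤ 12, return 13 + 12 + 12 = 37.
Best is Deneb, Lyra, and Vega with total return 37.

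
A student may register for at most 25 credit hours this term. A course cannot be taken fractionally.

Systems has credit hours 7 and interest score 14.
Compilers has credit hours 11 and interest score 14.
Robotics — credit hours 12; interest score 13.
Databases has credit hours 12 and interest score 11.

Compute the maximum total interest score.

28

Take Systems and Compilers: credit hours 7 + 11 = 18 ≤ 25, interest score 14 + 14 = 28.
No other feasible combination does better.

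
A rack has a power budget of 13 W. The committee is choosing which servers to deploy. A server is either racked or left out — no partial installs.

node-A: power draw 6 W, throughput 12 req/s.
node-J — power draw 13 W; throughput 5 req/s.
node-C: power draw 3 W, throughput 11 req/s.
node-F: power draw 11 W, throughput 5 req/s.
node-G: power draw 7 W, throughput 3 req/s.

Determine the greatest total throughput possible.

23

node-A + node-C: power draw 6 + 3 = 9 ≤ 13, throughput 12 + 11 = 23.
node-C + node-G: power draw 3 + 7 = 10 ≤ 13, throughput 11 + 3 = 14.
node-A + node-G: power draw 6 + 7 = 13 ≤ 13, throughput 12 + 3 = 15.
Best is node-A and node-C with total throughput 23.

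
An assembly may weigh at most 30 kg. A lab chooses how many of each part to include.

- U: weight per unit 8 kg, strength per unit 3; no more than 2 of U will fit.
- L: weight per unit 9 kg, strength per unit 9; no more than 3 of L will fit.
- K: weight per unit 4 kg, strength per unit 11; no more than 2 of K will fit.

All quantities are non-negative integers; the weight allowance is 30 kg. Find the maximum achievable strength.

Take 2×L and 2×K: weight 26 ≤ 30, strength 2·9 + 2·11 = 40.
K has the best ratio (11/4) and is taken to its limit of 2; remaining capacity is filled optimally with the others.

40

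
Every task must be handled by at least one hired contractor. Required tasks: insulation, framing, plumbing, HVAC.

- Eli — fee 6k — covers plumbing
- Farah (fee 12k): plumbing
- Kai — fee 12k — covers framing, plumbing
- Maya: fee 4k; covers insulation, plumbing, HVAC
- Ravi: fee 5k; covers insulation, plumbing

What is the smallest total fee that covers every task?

This is a weighted set-cover instance.
Choose Kai and Maya: together they cover insulation, framing, plumbing, HVAC — every task.
Total fee: 12 + 4 = 16.

16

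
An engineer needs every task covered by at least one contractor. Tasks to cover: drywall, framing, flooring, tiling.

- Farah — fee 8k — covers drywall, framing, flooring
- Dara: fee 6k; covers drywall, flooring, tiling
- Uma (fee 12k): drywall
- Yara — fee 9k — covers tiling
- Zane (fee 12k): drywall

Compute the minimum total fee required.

Choose Farah and Dara: together they cover drywall, framing, flooring, tiling — every task.
Total fee: 8 + 6 = 14.
No cover costs less than 14.

14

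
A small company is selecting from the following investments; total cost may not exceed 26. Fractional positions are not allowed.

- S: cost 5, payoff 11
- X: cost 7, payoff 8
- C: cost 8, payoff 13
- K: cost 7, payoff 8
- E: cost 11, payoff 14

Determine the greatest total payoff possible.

38

This is an integer program with binary decision variables.
Allowing fractional choices, the relaxed optimum would be about 40.3, but investments are indivisible.
C + K + E: cost 8 + 7 + 11 = 26 ≤ 26, payoff 13 + 8 + 14 = 35.
S + C + E: cost 5 + 8 + 11 = 24 ≤ 26, payoff 11 + 13 + 14 = 38.
X + C + E: cost 7 + 8 + 11 = 26 ≤ 26, payoff 8 + 13 + 14 = 35.
Best is S, C, and E with total payoff 38.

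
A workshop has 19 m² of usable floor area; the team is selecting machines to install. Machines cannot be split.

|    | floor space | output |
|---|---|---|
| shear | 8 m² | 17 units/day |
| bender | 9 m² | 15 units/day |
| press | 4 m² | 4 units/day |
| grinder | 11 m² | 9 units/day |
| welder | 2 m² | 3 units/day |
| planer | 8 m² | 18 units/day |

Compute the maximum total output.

Allowing fractional choices, the relaxed optimum would be about 40.0, but machines are indivisible.
shear + welder + planer: floor space 8 + 2 + 8 = 18 ≤ 19, output 17 + 3 + 18 = 38.
shear + planer: floor space 8 + 8 = 16 ≤ 19, output 17 + 18 = 35.
bender + welder + planer: floor space 9 + 2 + 8 = 19 ≤ 19, output 15 + 3 + 18 = 36.
Best is shear, welder, and planer with total output 38.

38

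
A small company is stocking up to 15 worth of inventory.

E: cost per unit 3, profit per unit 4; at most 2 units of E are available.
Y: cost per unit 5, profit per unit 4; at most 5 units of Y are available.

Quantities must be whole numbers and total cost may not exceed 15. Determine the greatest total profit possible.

E has the best ratio (4/3); taking only E gives at most 2×4 = 8 (stopped by the supply cap of 2).
Mixing does better — 3×Y: cost 15 ≤ 15, profit 3·4 = 12.

12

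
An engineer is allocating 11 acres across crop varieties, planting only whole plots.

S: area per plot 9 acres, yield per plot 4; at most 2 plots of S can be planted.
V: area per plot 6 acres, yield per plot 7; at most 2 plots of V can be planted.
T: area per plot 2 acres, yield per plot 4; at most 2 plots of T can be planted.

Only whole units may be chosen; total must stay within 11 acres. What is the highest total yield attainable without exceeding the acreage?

Take 1×V and 2×T: area 10 ≤ 11, yield 1·7 + 2·4 = 15.
T has the best ratio (4/2) and is taken to its limit of 2; remaining capacity is filled optimally with the others.

15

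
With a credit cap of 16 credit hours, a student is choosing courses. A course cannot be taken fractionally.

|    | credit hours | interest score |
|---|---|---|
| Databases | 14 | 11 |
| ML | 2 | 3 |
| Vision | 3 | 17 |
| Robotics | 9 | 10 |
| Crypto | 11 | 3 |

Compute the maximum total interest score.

Take ML, Vision, and Robotics: credit hours 2 + 3 + 9 = 14 ≤ 16, interest score 3 + 17 + 10 = 30.
No other feasible combination does better.

30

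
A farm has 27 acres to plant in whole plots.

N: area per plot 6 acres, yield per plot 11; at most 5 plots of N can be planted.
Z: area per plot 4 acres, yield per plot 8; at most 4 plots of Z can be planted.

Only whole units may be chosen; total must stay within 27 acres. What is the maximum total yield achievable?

This is a bounded integer knapsack.
2×N and 3×Z: area 24 ≤ 27, yield 2·11 + 3·8 = 46.
3×N and 2×Z: area 26 ≤ 27, yield 3·11 + 2·8 = 49.
Best is 49.

49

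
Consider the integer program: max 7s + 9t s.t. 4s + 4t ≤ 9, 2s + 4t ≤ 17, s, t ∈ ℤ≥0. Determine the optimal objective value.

(s,t)=(0,2): 4·0+4·2=8≤9, 2·0+4·2=8≤17, objective 18.
(s,t)=(1,1): 4·1+4·1=8≤9, 2·1+4·1=6≤17, objective 16.
(s,t)=(0,1): 4·0+4·1=4≤9, 2·0+4·1=4≤17, objective 9.
Maximum is 18 at (s,t)=(0,2).

18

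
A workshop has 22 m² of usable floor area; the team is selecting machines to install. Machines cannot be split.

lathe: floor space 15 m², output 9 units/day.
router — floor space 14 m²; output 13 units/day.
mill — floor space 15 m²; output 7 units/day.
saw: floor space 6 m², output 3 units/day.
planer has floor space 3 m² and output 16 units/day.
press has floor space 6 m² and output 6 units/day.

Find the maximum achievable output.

29

Allowing fractional choices, the relaxed optimum would be about 34.1, but machines are indivisible.
router + planer: floor space 14 + 3 = 17 ≤ 22, output 13 + 16 = 29.
lathe + planer: floor space 15 + 3 = 18 ≤ 22, output 9 + 16 = 25.
saw + planer + press: floor space 6 + 3 + 6 = 15 ≤ 22, output 3 + 16 + 6 = 25.
Best is router and planer with total output 29.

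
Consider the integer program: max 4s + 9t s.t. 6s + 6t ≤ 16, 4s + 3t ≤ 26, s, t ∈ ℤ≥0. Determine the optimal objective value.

(s,t)=(0,2): 6·0+6·2=12≤16, 4·0+3·2=6≤26, objective 18.
(s,t)=(1,1): 6·1+6·1=12≤16, 4·1+3·1=7≤26, objective 13.
(s,t)=(0,1): 6·0+6·1=6≤16, 4·0+3·1=3≤26, objective 9.
No feasible integer point exceeds 18.

18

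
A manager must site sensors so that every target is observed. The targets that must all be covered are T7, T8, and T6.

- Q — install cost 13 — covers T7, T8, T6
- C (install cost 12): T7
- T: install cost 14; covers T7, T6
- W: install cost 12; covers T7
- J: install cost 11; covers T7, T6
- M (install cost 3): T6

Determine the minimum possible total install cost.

13

This is an integer covering problem.
The greedy cost-per-new-target heuristic would pick M and Q for 16, but a cheaper cover exists.
Q alone covers T7, T8, T6 — every target.
Total install cost: 13.
No cover costs less than 13.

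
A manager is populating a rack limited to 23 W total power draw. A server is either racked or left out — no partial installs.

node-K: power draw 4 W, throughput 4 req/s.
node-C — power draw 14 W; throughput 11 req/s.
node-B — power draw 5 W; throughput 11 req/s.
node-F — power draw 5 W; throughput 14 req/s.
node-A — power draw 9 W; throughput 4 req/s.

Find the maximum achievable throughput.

Take node-K, node-B, node-F, and node-A: power draw 4 + 5 + 5 + 9 = 23 ≤ 23, throughput 4 + 11 + 14 + 4 = 33.
No other feasible combination does better.

33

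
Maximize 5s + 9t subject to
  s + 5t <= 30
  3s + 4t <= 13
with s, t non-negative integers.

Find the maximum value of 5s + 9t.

(s,t)=(0,3): 1·0+5·3=15≤30, 3·0+4·3=12≤13, objective 27.
(s,t)=(1,2): 1·1+5·2=11≤30, 3·1+4·2=11≤13, objective 23.
(s,t)=(0,2): 1·0+5·2=10≤30, 3·0+4·2=8≤13, objective 18.
The best lattice point is (0,3), giving 27.

27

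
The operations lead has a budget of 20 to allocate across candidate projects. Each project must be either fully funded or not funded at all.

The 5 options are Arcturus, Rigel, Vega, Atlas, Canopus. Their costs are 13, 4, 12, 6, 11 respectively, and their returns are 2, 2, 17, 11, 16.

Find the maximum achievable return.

28

Take Vega and Atlas: cost 12 + 6 = 18 ≤ 20, return 17 + 11 = 28.
No other feasible combination does better.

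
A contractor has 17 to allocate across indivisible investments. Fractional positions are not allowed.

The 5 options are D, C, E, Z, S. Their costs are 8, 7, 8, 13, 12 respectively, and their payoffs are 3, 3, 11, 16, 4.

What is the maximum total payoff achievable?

16

Allowing fractional choices, the relaxed optimum would be about 22.1, but investments are indivisible.
D + E: cost 8 + 8 = 16 ≤ 17, payoff 3 + 11 = 14.
Z: cost 13 ≤ 17, payoff 16.
C + E: cost 7 + 8 = 15 ≤ 17, payoff 3 + 11 = 14.
Best is Z with total payoff 16.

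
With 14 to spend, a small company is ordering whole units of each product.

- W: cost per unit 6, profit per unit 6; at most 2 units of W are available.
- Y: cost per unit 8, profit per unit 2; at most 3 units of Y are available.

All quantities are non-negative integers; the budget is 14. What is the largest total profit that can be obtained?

1×W and 1×Y: cost 14 ≤ 14, profit 1·6 + 1·2 = 8.
2×W: cost 12 ≤ 14, profit 2·6 = 12.
Best is 12.

12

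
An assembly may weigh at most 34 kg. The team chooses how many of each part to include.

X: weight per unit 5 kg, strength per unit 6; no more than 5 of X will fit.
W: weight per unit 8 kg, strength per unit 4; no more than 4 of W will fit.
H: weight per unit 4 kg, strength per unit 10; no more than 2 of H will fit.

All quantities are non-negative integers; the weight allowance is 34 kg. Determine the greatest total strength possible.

H has the best ratio (10/4); taking only H gives at most 2×10 = 20 (stopped by the supply cap of 2).
Mixing does better — 5×X and 2×H: weight 33 ≤ 34, strength 5·6 + 2·10 = 50.

50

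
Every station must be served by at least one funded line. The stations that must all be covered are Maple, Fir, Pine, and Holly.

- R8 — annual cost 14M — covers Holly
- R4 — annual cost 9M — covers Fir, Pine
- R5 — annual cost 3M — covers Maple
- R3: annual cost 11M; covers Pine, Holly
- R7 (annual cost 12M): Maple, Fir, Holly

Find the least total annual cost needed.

The greedy cost-per-new-station heuristic would pick R5, R4, and R3 for 23, but a cheaper cover exists.
Choose R4 and R7: together they cover Maple, Fir, Pine, Holly — every station.
Total annual cost: 9 + 12 = 21.
No cover costs less than 21.

21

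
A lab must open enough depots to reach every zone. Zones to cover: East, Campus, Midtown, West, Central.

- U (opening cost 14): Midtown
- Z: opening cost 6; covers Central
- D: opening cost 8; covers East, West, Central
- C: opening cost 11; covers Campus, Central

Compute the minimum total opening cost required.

This is an integer covering problem.
Choose U, D, and C: together they cover East, Campus, Midtown, West, Central — every zone.
Total opening cost: 14 + 8 + 11 = 33.

33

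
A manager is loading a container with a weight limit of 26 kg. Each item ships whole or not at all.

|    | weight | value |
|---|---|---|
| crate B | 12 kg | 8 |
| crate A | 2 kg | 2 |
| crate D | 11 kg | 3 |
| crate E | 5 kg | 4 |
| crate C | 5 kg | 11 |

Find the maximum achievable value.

25

Allowing fractional choices, the relaxed optimum would be about 25.5, but items are indivisible.
crate B + crate A + crate E + crate C: weight 12 + 2 + 5 + 5 = 24 ≤ 26, value 8 + 2 + 4 + 11 = 25.
crate B + crate E + crate C: weight 12 + 5 + 5 = 22 ≤ 26, value 8 + 4 + 11 = 23.
crate B + crate A + crate C: weight 12 + 2 + 5 = 19 ≤ 26, value 8 + 2 + 11 = 21.
Best is crate B, crate A, crate E, and crate C with total value 25.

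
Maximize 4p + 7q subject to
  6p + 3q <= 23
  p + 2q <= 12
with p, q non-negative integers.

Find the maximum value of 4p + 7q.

42

(p,q)=(0,6): 6·0+3·6=18≤23, 1·0+2·6=12≤12, objective 42.
(p,q)=(1,5): 6·1+3·5=21≤23, 1·1+2·5=11≤12, objective 39.
(p,q)=(0,5): 6·0+3·5=15≤23, 1·0+2·5=10≤12, objective 35.
No feasible integer point exceeds 42.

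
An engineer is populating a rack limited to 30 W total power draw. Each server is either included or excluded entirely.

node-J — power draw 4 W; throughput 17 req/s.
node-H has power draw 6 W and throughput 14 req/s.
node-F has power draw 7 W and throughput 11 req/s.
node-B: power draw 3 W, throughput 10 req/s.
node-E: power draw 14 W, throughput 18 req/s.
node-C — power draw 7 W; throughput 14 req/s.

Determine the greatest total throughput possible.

66

node-J + node-H + node-F + node-B + node-C: power draw 4 + 6 + 7 + 3 + 7 = 27 ≤ 30, throughput 17 + 14 + 11 + 10 + 14 = 66.
node-J + node-H + node-B + node-E: power draw 4 + 6 + 3 + 14 = 27 ≤ 30, throughput 17 + 14 + 10 + 18 = 59.
Best is node-J, node-H, node-F, node-B, and node-C with total throughput 66.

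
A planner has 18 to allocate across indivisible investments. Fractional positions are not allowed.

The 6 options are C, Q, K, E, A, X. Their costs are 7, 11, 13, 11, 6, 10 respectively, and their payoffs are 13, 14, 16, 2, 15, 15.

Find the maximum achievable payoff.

30

Take A and X: cost 6 + 10 = 16 ≤ 18, payoff 15 + 15 = 30.
No other feasible combination does better.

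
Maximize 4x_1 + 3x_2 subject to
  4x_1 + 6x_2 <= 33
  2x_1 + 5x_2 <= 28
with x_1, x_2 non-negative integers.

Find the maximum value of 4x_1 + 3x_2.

The continuous relaxation peaks at (8.25, 0) with value 33.00; rounding to a feasible lattice point costs some objective.
(x_1,x_2)=(8,0): 4·8+6·0=32≤33, 2·8+5·0=16≤28, objective 32.
(x_1,x_2)=(7,0): 4·7+6·0=28≤33, 2·7+5·0=14≤28, objective 28.
Maximum is 32 at (x_1,x_2)=(8,0).

32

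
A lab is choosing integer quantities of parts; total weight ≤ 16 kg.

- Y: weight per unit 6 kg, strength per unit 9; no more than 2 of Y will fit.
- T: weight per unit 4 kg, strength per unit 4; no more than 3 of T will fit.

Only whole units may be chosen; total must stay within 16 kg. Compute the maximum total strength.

22

Y has the best ratio (9/6); taking only Y gives at most 2×9 = 18 (stopped by the weight limit).
Mixing does better — 2×Y and 1×T: weight 16 ≤ 16, strength 2·9 + 1·4 = 22.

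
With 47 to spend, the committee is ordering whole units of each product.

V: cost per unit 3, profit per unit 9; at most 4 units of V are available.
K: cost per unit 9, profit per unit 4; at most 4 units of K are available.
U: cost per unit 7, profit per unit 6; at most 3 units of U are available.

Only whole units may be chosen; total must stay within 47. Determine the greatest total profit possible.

This is a bounded integer knapsack.
V has the best ratio (9/3); taking only V gives at most 4×9 = 36 (stopped by the supply cap of 4).
Mixing does better — 4×V, 1×K, and 3×U: cost 42 ≤ 47, profit 4·9 + 1·4 + 3·6 = 58.

58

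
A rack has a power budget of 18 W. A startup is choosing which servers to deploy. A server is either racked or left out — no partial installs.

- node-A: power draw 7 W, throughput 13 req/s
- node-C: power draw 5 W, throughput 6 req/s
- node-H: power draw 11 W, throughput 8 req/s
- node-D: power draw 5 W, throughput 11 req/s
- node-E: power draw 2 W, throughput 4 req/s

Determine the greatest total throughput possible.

30

Allowing fractional choices, the relaxed optimum would be about 32.8, but servers are indivisible.
node-A + node-D + node-E: power draw 7 + 5 + 2 = 14 ≤ 18, throughput 13 + 11 + 4 = 28.
node-A + node-C + node-D: power draw 7 + 5 + 5 = 17 ≤ 18, throughput 13 + 6 + 11 = 30.
Best is node-A, node-C, and node-D with total throughput 30.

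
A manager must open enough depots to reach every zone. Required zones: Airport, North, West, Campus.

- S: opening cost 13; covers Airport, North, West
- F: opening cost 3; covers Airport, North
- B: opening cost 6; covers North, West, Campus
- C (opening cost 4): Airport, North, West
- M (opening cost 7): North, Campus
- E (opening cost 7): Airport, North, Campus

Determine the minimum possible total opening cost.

9

The greedy cost-per-new-zone heuristic would pick C and B for 10, but a cheaper cover exists.
Choose F and B: together they cover Airport, North, West, Campus — every zone.
Total opening cost: 3 + 6 = 9.
No cover costs less than 9.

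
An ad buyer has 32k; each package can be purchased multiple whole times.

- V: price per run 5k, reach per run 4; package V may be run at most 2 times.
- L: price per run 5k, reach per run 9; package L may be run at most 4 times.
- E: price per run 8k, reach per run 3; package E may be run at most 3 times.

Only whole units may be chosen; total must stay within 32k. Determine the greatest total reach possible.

44

Take 2×V and 4×L: price 30 ≤ 32, reach 2·4 + 4·9 = 44.
L has the best ratio (9/5) and is taken to its limit of 4; remaining capacity is filled optimally with the others.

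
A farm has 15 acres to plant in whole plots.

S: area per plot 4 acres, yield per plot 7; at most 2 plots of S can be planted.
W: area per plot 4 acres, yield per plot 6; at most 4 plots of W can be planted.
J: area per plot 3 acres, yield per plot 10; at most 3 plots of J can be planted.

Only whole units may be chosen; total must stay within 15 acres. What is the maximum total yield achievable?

37

This is a bounded integer knapsack.
Take 1×S and 3×J: area 13 ≤ 15, yield 1·7 + 3·10 = 37.
J has the best ratio (10/3) and is taken to its limit of 3; remaining capacity is filled optimally with the others.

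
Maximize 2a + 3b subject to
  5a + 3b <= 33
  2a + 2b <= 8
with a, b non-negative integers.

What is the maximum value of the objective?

12

(a,b)=(0,4) is feasible, giving 12.
(a,b)=(1,3) is feasible, giving 11.
(a,b)=(0,3) is feasible, giving 9.
Maximum is 12 at (a,b)=(0,4).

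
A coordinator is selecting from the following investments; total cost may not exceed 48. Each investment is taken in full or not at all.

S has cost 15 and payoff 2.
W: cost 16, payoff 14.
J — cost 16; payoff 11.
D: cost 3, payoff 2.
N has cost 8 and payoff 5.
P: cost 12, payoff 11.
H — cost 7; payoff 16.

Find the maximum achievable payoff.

This is a 0-1 knapsack instance.
W + J + N + H: cost 16 + 16 + 8 + 7 = 47 ≤ 48, payoff 14 + 11 + 5 + 16 = 46.
W + N + P + H: cost 16 + 8 + 12 + 7 = 43 ≤ 48, payoff 14 + 5 + 11 + 16 = 46.
W + D + N + P + H: cost 16 + 3 + 8 + 12 + 7 = 46 ≤ 48, payoff 14 + 2 + 5 + 11 + 16 = 48.
Best is W, D, N, P, and H with total payoff 48.

48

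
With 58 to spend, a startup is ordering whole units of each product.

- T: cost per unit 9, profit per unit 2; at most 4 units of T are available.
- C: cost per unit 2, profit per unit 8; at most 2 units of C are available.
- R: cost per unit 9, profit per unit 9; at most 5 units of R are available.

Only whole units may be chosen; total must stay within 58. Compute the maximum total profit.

2×C and 5×R: cost 49 ≤ 58, profit 2·8 + 5·9 = 61.
1×T, 2×C, and 5×R: cost 58 ≤ 58, profit 1·2 + 2·8 + 5·9 = 63.
Best is 63.

63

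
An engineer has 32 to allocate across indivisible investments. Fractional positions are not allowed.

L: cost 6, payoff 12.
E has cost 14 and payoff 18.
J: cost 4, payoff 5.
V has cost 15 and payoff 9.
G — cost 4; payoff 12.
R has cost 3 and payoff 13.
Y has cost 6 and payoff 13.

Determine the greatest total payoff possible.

Allowing fractional choices, the relaxed optimum would be about 66.7, but investments are indivisible.
L + E + J + G + R: cost 6 + 14 + 4 + 4 + 3 = 31 ≤ 32, payoff 12 + 18 + 5 + 12 + 13 = 60.
E + G + R + Y: cost 14 + 4 + 3 + 6 = 27 ≤ 32, payoff 18 + 12 + 13 + 13 = 56.
E + J + G + R + Y: cost 14 + 4 + 4 + 3 + 6 = 31 ≤ 32, payoff 18 + 5 + 12 + 13 + 13 = 61.
Best is E, J, G, R, and Y with total payoff 61.

61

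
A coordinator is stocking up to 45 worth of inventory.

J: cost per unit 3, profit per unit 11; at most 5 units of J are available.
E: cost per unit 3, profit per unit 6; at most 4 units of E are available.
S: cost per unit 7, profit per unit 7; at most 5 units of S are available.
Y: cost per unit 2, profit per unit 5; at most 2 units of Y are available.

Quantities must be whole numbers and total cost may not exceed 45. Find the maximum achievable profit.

103

5×J, 4×E, 2×S, and 1×Y: cost 43 ≤ 45, profit 5·11 + 4·6 + 2·7 + 1·5 = 98.
5×J, 4×E, 2×S, and 2×Y: cost 45 ≤ 45, profit 5·11 + 4·6 + 2·7 + 2·5 = 103.
Best is 103.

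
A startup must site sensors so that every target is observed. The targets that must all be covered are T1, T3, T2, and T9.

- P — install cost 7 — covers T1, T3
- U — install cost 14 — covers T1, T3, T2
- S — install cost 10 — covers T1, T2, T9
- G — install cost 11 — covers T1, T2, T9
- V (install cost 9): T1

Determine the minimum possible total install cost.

17

Choose P and S: together they cover T1, T3, T2, T9 — every target.
Total install cost: 7 + 10 = 17.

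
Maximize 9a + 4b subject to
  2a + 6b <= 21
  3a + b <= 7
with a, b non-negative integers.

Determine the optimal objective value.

22

(a,b)=(2,1): 2·2+6·1=10≤21, 3·2+1·1=7≤7, objective 22.
(a,b)=(1,3): 2·1+6·3=20≤21, 3·1+1·3=6≤7, objective 21.
(a,b)=(2,0): 2·2+6·0=4≤21, 3·2+1·0=6≤7, objective 18.
Maximum is 22 at (a,b)=(2,1).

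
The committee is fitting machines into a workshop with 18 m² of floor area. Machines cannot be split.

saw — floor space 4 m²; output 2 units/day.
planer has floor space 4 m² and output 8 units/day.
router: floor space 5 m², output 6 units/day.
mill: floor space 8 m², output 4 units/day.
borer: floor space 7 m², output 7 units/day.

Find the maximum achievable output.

21

saw + planer + borer: floor space 4 + 4 + 7 = 15 ≤ 18, output 2 + 8 + 7 = 17.
planer + router + mill: floor space 4 + 5 + 8 = 17 ≤ 18, output 8 + 6 + 4 = 18.
planer + router + borer: floor space 4 + 5 + 7 = 16 ≤ 18, output 8 + 6 + 7 = 21.
Best is planer, router, and borer with total output 21.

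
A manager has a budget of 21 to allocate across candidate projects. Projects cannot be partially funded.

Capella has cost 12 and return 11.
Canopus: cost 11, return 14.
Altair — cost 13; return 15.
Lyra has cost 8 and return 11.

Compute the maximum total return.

26

Take Altair and Lyra: cost 13 + 8 = 21 ≤ 21, return 15 + 11 = 26.
No other feasible combination does better.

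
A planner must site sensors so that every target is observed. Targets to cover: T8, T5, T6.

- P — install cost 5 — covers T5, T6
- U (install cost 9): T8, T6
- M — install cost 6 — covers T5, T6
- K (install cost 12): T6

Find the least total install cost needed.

Choose P and U: together they cover T8, T5, T6 — every target.
Total install cost: 5 + 9 = 14.

14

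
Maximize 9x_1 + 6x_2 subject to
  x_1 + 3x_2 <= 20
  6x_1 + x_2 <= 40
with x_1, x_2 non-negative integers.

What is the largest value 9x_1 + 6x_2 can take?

Relaxing integrality, the LP optimum is 81.18 at (x_1,x_2) = (5.88, 4.71), which is not an integer point.
(x_1,x_2)=(6,4): 1·6+3·4=18≤20, 6·6+1·4=40≤40, objective 78.
(x_1,x_2)=(5,5): 1·5+3·5=20≤20, 6·5+1·5=35≤40, objective 75.
(x_1,x_2)=(6,3): 1·6+3·3=15≤20, 6·6+1·3=39≤40, objective 72.
No feasible integer point exceeds 78.

78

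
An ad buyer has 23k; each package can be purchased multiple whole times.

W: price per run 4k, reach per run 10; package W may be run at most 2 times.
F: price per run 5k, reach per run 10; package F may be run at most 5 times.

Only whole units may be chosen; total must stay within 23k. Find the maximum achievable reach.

50

4×F: price 20 ≤ 23, reach 4·10 = 40.
2×W and 3×F: price 23 ≤ 23, reach 2·10 + 3·10 = 50.
Best is 50.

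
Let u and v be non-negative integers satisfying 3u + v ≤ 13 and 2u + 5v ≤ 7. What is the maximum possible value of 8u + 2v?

24

Relaxing integrality, the LP optimum is 28.00 at (u,v) = (3.5, 0), which is not an integer point.
(u,v)=(3,0): 3·3+1·0=9≤13, 2·3+5·0=6≤7, objective 24.
(u,v)=(2,0): 3·2+1·0=6≤13, 2·2+5·0=4≤7, objective 16.
Maximum is 24 at (u,v)=(3,0).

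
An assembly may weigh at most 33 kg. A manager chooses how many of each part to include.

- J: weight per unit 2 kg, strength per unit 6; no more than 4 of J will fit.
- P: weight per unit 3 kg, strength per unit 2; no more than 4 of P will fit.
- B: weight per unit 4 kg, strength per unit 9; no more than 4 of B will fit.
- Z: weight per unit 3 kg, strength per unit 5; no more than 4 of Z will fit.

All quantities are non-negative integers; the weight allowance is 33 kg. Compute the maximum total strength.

75

This is a bounded integer knapsack.
J has the best ratio (6/2); taking only J gives at most 4×6 = 24 (stopped by the supply cap of 4).
Mixing does better — 4×J, 4×B, and 3×Z: weight 33 ≤ 33, strength 4·6 + 4·9 + 3·5 = 75.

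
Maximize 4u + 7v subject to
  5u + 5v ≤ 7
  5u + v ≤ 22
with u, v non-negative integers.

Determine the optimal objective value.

7

The continuous relaxation peaks at (0, 1.4) with value 9.80; rounding to a feasible lattice point costs some objective.
(u,v)=(0,1): 5·0+5·1=5≤7, 5·0+1·1=1≤22, objective 7.
(u,v)=(1,0): 5·1+5·0=5≤7, 5·1+1·0=5≤22, objective 4.
(u,v)=(0,0): 5·0+5·0=0≤7, 5·0+1·0=0≤22, objective 0.
The best lattice point is (0,1), giving 7.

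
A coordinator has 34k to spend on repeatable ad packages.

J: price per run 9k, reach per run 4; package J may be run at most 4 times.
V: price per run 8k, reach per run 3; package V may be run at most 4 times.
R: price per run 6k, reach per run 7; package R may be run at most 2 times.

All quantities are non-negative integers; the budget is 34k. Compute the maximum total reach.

22

Take 2×J and 2×R: price 30 ≤ 34, reach 2·4 + 2·7 = 22.
R has the best ratio (7/6) and is taken to its limit of 2; remaining capacity is filled optimally with the others.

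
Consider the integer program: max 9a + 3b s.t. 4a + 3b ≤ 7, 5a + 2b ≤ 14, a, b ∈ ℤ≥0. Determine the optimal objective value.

(a,b)=(1,1) is feasible, giving 12.
(a,b)=(1,0) is feasible, giving 9.
(a,b)=(0,2) is feasible, giving 6.
The best lattice point is (1,1), giving 12.

12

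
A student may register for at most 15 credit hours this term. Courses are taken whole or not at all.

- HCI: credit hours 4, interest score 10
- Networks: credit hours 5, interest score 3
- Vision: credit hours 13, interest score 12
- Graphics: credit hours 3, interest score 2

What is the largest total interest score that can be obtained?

HCI + Graphics: credit hours 4 + 3 = 7 ≤ 15, interest score 10 + 2 = 12.
HCI + Networks: credit hours 4 + 5 = 9 ≤ 15, interest score 10 + 3 = 13.
HCI + Networks + Graphics: credit hours 4 + 5 + 3 = 12 ≤ 15, interest score 10 + 3 + 2 = 15.
Best is HCI, Networks, and Graphics with total interest score 15.

15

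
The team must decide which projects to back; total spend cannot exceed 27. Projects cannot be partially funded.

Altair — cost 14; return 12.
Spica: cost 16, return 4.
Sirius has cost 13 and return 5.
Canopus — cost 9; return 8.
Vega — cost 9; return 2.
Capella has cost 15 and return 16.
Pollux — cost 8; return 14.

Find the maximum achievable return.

30

Allowing fractional choices, the relaxed optimum would be about 33.6, but projects are indivisible.
Altair + Pollux: cost 14 + 8 = 22 ≤ 27, return 12 + 14 = 26.
Capella + Pollux: cost 15 + 8 = 23 ≤ 27, return 16 + 14 = 30.
Best is Capella and Pollux with total return 30.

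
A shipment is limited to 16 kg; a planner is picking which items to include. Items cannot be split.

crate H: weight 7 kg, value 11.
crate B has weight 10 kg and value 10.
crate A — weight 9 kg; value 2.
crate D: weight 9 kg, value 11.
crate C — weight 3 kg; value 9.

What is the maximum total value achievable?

crate H + crate C: weight 7 + 3 = 10 ≤ 16, value 11 + 9 = 20.
crate D + crate C: weight 9 + 3 = 12 ≤ 16, value 11 + 9 = 20.
crate H + crate D: weight 7 + 9 = 16 ≤ 16, value 11 + 11 = 22.
Best is crate H and crate D with total value 22.

22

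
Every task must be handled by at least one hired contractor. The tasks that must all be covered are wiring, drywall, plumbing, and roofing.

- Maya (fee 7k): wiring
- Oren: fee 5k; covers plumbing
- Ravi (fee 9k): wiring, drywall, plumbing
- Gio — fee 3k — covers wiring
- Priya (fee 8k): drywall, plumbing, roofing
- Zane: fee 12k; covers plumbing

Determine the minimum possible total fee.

Choose Gio and Priya: together they cover wiring, drywall, plumbing, roofing — every task.
Total fee: 3 + 8 = 11.

11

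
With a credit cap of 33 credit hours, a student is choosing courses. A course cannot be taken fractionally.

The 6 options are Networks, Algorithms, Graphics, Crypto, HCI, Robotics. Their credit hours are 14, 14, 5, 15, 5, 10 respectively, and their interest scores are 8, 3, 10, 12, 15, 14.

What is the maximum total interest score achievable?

41

Graphics + HCI + Robotics: credit hours 5 + 5 + 10 = 20 ≤ 33, interest score 10 + 15 + 14 = 39.
Graphics + Crypto + HCI: credit hours 5 + 15 + 5 = 25 ≤ 33, interest score 10 + 12 + 15 = 37.
Crypto + HCI + Robotics: credit hours 15 + 5 + 10 = 30 ≤ 33, interest score 12 + 15 + 14 = 41.
Best is Crypto, HCI, and Robotics with total interest score 41.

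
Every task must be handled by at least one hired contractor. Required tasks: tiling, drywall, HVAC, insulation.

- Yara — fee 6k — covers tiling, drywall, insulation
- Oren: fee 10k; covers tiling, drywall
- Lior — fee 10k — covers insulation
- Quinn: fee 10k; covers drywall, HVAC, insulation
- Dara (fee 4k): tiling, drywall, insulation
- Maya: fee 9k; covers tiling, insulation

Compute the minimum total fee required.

Choose Quinn and Dara: together they cover tiling, drywall, HVAC, insulation — every task.
Total fee: 10 + 4 = 14.
No cover costs less than 14.

14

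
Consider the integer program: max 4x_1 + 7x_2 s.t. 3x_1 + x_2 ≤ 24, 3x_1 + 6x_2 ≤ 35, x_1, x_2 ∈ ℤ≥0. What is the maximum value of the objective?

(x_1,x_2)=(7,2) is feasible, giving 42.
(x_1,x_2)=(6,2) is feasible, giving 38.
(x_1,x_2)=(7,1) is feasible, giving 35.
The best lattice point is (7,2), giving 42.

42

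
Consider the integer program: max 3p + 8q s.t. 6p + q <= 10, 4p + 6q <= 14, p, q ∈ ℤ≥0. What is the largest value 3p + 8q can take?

(p,q)=(0,2): 6·0+1·2=2≤10, 4·0+6·2=12≤14, objective 16.
(p,q)=(1,1): 6·1+1·1=7≤10, 4·1+6·1=10≤14, objective 11.
Maximum is 16 at (p,q)=(0,2).

16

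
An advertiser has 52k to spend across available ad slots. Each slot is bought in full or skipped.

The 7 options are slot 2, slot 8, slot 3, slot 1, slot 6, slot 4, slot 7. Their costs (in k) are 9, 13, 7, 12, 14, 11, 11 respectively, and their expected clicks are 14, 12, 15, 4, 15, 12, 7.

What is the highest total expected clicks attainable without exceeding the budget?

Allowing fractional choices, the relaxed optimum would be about 66.2, but ad slots are indivisible.
slot 2 + slot 8 + slot 3 + slot 1 + slot 4: cost 9 + 13 + 7 + 12 + 11 = 52 ≤ 52, expected clicks 14 + 12 + 15 + 4 + 12 = 57.
slot 2 + slot 8 + slot 3 + slot 4 + slot 7: cost 9 + 13 + 7 + 11 + 11 = 51 ≤ 52, expected clicks 14 + 12 + 15 + 12 + 7 = 60.
slot 2 + slot 3 + slot 6 + slot 4 + slot 7: cost 9 + 7 + 14 + 11 + 11 = 52 ≤ 52, expected clicks 14 + 15 + 15 + 12 + 7 = 63.
Best is slot 2, slot 3, slot 6, slot 4, and slot 7 with total expected clicks 63.

63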